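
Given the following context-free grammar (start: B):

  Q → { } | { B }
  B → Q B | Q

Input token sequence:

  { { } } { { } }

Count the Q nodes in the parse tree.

[B [Q { [B [Q { }]] }] [B [Q { [B [Q { }]] }]]]

4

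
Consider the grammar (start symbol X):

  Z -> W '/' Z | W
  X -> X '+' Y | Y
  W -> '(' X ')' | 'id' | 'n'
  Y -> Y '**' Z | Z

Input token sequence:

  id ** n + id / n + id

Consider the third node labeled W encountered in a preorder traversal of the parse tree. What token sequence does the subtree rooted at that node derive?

id

[X [X [X [Y [Y [Z [W id]]] ** [Z [W n]]]] + [Y [Z [W id] / [Z [W n]]]]] + [Y [Z [W id]]]]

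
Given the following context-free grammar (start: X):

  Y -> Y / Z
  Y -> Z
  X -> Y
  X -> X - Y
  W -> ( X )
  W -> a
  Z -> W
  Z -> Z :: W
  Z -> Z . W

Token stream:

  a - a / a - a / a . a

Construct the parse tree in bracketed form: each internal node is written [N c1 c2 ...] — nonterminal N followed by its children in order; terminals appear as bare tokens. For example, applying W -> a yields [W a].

X
X - Y
X - Y - Y
Y - Y - Y
Z - Y - Y
W - Y - Y
a - Y - Y
a - Y / Z - Y
a - Z / Z - Y
a - W / Z - Y
a - a / Z - Y
a - a / W - Y
a - a / a - Y
a - a / a - Y / Z
a - a / a - Z / Z
a - a / a - W / Z
a - a / a - a / Z
a - a / a - a / Z . W
a - a / a - a / W . W
a - a / a - a / a . W
a - a / a - a / a . a

[X [X [X [Y [Z [W a]]]] - [Y [Y [Z [W a]]] / [Z [W a]]]] - [Y [Y [Z [W a]]] / [Z [Z [W a]] . [W a]]]]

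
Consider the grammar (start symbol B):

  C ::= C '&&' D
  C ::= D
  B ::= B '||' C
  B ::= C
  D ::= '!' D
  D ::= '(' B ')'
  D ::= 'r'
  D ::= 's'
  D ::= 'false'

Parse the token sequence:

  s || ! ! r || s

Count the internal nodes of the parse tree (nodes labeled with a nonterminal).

[B [B [B [C [D s]]] || [C [D ! [D ! [D r]]]]] || [C [D s]]]

11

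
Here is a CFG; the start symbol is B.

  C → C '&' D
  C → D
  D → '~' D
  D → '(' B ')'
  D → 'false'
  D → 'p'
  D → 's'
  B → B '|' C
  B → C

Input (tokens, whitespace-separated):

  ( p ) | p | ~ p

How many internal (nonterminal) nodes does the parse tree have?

[B [B [B [C [D ( [B [C [D p]]] )]]] | [C [D p]]] | [C [D ~ [D p]]]]

13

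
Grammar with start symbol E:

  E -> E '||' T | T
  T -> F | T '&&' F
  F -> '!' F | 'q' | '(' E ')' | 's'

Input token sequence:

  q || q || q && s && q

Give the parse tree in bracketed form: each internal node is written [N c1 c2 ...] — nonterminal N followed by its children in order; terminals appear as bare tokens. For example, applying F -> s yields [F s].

E
E || T
E || T || T
T || T || T
F || T || T
q || T || T
q || F || T
q || q || T
q || q || T && F
q || q || T && F && F
q || q || F && F && F
q || q || q && F && F
q || q || q && s && F
q || q || q && s && q

[E [E [E [T [F q]]] || [T [F q]]] || [T [T [T [F q]] && [F s]] && [F q]]]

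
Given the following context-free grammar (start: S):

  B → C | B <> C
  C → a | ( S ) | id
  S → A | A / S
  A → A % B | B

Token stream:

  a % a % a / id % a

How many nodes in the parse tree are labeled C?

5

[S [A [A [A [B [C a]]] % [B [C a]]] % [B [C a]]] / [S [A [A [B [C id]]] % [B [C a]]]]]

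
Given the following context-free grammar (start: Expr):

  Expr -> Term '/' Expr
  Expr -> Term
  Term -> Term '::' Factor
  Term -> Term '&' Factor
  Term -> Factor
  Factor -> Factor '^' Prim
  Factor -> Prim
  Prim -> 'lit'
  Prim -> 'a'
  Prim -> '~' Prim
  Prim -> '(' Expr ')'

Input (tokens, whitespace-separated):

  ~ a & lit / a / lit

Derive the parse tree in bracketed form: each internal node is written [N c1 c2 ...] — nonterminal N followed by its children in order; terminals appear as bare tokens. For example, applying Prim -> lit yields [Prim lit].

Expr
Term / Expr
Term & Factor / Expr
Factor & Factor / Expr
Prim & Factor / Expr
~ Prim & Factor / Expr
~ a & Factor / Expr
~ a & Prim / Expr
~ a & lit / Expr
~ a & lit / Term / Expr
~ a & lit / Factor / Expr
~ a & lit / Prim / Expr
~ a & lit / a / Expr
~ a & lit / a / Term
~ a & lit / a / Factor
~ a & lit / a / Prim
~ a & lit / a / lit

[Expr [Term [Term [Factor [Prim ~ [Prim a]]]] & [Factor [Prim lit]]] / [Expr [Term [Factor [Prim a]]] / [Expr [Term [Factor [Prim lit]]]]]]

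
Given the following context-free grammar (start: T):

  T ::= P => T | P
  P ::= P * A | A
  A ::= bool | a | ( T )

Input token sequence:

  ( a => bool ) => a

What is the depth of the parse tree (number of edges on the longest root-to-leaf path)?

[T [P [A ( [T [P [A a]] => [T [P [A bool]]]] )]] => [T [P [A a]]]]

7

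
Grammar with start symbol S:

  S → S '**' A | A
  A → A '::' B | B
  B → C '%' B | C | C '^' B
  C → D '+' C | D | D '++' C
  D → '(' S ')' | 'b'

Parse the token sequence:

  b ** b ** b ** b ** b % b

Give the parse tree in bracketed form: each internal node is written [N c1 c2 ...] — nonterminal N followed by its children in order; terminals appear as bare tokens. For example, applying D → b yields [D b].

[S [S [S [S [S [A [B [C [D b]]]]] ** [A [B [C [D b]]]]] ** [A [B [C [D b]]]]] ** [A [B [C [D b]]]]] ** [A [B [C [D b]] % [B [C [D b]]]]]]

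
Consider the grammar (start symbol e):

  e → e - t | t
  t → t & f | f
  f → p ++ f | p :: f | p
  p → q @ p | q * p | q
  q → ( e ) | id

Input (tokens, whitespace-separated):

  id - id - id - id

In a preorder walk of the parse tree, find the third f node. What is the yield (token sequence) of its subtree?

id

[e [e [e [e [t [f [p [q id]]]]] - [t [f [p [q id]]]]] - [t [f [p [q id]]]]] - [t [f [p [q id]]]]]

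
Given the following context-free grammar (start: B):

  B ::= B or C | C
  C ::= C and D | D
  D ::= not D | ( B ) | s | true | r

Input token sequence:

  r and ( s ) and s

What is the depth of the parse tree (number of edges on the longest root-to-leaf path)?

7

[B [C [C [C [D r]] and [D ( [B [C [D s]]] )]] and [D s]]]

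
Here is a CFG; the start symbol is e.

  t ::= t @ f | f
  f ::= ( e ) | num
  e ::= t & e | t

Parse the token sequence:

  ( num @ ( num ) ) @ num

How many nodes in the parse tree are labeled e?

3

[e [t [t [f ( [e [t [t [f num]] @ [f ( [e [t [f num]]] )]]] )]] @ [f num]]]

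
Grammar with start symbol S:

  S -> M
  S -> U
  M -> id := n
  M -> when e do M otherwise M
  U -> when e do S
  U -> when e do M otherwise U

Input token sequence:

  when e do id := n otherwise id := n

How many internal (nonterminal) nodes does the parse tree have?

4

[S [M when e do [M id := n] otherwise [M id := n]]]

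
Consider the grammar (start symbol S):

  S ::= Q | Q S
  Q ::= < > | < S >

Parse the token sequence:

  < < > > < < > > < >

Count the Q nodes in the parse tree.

5

[S [Q < [S [Q < >]] >] [S [Q < [S [Q < >]] >] [S [Q < >]]]]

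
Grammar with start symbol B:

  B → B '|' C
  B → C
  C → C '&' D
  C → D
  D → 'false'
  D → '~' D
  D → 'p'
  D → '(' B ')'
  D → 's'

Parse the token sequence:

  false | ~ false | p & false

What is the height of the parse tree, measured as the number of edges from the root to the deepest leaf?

5

[B [B [B [C [D false]]] | [C [D ~ [D false]]]] | [C [C [D p]] & [D false]]]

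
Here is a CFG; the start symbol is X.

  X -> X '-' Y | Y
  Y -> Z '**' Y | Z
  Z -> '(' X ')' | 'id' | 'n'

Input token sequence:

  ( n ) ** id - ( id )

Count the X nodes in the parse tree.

4

[X [X [Y [Z ( [X [Y [Z n]]] )] ** [Y [Z id]]]] - [Y [Z ( [X [Y [Z id]]] )]]]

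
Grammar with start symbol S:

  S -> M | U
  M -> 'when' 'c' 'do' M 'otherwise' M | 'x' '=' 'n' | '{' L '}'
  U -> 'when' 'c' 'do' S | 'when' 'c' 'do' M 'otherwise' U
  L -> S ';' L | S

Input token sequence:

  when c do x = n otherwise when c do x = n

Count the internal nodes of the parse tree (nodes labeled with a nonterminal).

6

[S [U when c do [M x = n] otherwise [U when c do [S [M x = n]]]]]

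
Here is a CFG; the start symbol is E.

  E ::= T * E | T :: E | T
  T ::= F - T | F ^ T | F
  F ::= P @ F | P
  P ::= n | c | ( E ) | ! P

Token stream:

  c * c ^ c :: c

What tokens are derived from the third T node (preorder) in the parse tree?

[E [T [F [P c]]] * [E [T [F [P c]] ^ [T [F [P c]]]] :: [E [T [F [P c]]]]]]

c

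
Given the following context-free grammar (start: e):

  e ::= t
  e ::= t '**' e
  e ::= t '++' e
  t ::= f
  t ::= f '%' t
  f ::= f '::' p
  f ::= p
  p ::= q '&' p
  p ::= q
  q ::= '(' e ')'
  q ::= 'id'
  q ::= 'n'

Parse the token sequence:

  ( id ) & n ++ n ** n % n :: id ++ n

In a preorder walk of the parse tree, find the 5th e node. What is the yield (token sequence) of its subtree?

n

[e [t [f [p [q ( [e [t [f [p [q id]]]]] )] & [p [q n]]]]] ++ [e [t [f [p [q n]]]] ** [e [t [f [p [q n]]] % [t [f [f [p [q n]]] :: [p [q id]]]]] ++ [e [t [f [p [q n]]]]]]]]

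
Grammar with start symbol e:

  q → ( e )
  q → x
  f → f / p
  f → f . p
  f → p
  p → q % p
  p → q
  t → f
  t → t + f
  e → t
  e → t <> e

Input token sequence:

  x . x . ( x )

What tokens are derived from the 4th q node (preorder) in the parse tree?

x

[e [t [f [f [f [p [q x]]] . [p [q x]]] . [p [q ( [e [t [f [p [q x]]]]] )]]]]]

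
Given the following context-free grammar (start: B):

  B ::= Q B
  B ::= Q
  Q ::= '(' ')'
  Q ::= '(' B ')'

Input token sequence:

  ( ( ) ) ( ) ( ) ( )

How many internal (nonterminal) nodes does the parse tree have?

10

[B [Q ( [B [Q ( )]] )] [B [Q ( )] [B [Q ( )] [B [Q ( )]]]]]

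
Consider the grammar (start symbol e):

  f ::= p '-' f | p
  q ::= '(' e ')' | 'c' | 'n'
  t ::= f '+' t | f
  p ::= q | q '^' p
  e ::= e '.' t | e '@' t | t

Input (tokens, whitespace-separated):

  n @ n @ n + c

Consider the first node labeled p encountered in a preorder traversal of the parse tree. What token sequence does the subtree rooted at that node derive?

[e [e [e [t [f [p [q n]]]]] @ [t [f [p [q n]]]]] @ [t [f [p [q n]]] + [t [f [p [q c]]]]]]

n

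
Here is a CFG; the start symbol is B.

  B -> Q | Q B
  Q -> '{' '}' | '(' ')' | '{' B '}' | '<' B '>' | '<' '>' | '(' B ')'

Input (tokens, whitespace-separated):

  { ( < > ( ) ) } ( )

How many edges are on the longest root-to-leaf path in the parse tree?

[B [Q { [B [Q ( [B [Q < >] [B [Q ( )]]] )]] }] [B [Q ( )]]]

7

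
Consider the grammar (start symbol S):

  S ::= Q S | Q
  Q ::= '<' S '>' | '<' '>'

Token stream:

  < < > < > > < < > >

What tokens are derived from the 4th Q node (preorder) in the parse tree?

< < > >

[S [Q < [S [Q < >] [S [Q < >]]] >] [S [Q < [S [Q < >]] >]]]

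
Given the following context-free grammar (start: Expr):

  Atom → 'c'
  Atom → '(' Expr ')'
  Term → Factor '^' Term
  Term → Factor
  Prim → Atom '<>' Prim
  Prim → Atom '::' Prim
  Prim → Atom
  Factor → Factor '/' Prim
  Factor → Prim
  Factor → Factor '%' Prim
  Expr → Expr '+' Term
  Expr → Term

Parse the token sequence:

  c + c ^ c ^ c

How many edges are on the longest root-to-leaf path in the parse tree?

7

[Expr [Expr [Term [Factor [Prim [Atom c]]]]] + [Term [Factor [Prim [Atom c]]] ^ [Term [Factor [Prim [Atom c]]] ^ [Term [Factor [Prim [Atom c]]]]]]]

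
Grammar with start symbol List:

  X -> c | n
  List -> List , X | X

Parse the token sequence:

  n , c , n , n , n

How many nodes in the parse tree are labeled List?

[List [List [List [List [List [X n]] , [X c]] , [X n]] , [X n]] , [X n]]

5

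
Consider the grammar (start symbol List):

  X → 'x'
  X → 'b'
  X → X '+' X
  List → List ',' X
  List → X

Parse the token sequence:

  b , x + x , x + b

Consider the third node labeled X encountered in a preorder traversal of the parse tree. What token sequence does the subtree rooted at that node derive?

x

[List [List [List [X b]] , [X [X x] + [X x]]] , [X [X x] + [X b]]]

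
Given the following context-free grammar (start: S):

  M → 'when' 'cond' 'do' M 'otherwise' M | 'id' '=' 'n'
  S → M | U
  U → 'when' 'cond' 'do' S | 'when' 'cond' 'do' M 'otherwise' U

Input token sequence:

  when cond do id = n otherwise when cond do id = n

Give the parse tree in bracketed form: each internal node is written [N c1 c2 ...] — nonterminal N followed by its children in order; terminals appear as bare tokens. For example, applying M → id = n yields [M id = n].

[S [U when cond do [M id = n] otherwise [U when cond do [S [M id = n]]]]]

S
U
when cond do M otherwise U
when cond do id = n otherwise U
when cond do id = n otherwise when cond do S
when cond do id = n otherwise when cond do M
when cond do id = n otherwise when cond do id = n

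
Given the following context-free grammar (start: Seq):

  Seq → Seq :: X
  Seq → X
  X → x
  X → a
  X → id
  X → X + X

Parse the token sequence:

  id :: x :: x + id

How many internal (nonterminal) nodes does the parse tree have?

8

[Seq [Seq [Seq [X id]] :: [X x]] :: [X [X x] + [X id]]]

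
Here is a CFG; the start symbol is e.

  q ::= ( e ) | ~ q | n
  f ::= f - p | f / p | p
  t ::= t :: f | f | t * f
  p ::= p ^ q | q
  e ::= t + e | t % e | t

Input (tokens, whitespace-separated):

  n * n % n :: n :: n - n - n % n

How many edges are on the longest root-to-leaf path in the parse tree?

[e [t [t [f [p [q n]]]] * [f [p [q n]]]] % [e [t [t [t [f [p [q n]]]] :: [f [p [q n]]]] :: [f [f [f [p [q n]]] - [p [q n]]] - [p [q n]]]] % [e [t [f [p [q n]]]]]]]

8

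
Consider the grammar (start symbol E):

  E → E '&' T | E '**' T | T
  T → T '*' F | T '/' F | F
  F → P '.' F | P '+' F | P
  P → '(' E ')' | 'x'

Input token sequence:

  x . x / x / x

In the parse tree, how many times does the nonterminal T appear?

3

[E [T [T [T [F [P x] . [F [P x]]]] / [F [P x]]] / [F [P x]]]]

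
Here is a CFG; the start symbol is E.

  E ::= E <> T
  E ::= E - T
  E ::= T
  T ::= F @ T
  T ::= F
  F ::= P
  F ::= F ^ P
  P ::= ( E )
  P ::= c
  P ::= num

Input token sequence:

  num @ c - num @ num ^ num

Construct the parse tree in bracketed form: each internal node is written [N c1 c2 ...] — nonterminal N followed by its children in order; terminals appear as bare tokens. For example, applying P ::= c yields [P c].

[E [E [T [F [P num]] @ [T [F [P c]]]]] - [T [F [P num]] @ [T [F [F [P num]] ^ [P num]]]]]

E
E - T
T - T
F @ T - T
P @ T - T
num @ T - T
num @ F - T
num @ P - T
num @ c - T
num @ c - F @ T
num @ c - P @ T
num @ c - num @ T
num @ c - num @ F
num @ c - num @ F ^ P
num @ c - num @ P ^ P
num @ c - num @ num ^ P
num @ c - num @ num ^ num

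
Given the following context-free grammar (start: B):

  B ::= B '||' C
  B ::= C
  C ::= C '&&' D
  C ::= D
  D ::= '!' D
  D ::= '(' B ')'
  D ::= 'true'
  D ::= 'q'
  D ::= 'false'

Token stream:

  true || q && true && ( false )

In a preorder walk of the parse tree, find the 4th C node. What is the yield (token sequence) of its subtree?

[B [B [C [D true]]] || [C [C [C [D q]] && [D true]] && [D ( [B [C [D false]]] )]]]

q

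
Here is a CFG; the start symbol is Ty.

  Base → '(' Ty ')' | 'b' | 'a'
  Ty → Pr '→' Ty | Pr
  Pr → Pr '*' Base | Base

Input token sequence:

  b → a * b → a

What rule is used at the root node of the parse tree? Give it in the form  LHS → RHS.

Ty → Pr '→' Ty

[Ty [Pr [Base b]] → [Ty [Pr [Pr [Base a]] * [Base b]] → [Ty [Pr [Base a]]]]]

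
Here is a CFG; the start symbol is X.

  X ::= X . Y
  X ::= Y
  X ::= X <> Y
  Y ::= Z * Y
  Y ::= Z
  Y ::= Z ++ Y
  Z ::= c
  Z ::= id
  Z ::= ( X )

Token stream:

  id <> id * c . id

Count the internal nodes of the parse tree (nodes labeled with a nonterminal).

11

[X [X [X [Y [Z id]]] <> [Y [Z id] * [Y [Z c]]]] . [Y [Z id]]]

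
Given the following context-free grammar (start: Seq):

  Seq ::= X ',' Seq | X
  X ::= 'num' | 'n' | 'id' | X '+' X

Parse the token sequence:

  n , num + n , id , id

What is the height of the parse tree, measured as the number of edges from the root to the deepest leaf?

5

[Seq [X n] , [Seq [X [X num] + [X n]] , [Seq [X id] , [Seq [X id]]]]]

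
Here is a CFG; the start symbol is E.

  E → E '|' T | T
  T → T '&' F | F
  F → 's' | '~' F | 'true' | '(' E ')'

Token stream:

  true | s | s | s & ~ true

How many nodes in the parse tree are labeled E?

[E [E [E [E [T [F true]]] | [T [F s]]] | [T [F s]]] | [T [T [F s]] & [F ~ [F true]]]]

4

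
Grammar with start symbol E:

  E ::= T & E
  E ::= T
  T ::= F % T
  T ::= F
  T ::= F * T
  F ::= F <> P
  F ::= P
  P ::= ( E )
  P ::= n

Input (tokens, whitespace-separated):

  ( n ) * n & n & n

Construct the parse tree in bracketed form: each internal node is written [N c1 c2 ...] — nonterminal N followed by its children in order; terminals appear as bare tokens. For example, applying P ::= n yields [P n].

E
T & E
F * T & E
P * T & E
( E ) * T & E
( T ) * T & E
( F ) * T & E
( P ) * T & E
( n ) * T & E
( n ) * F & E
( n ) * P & E
( n ) * n & E
( n ) * n & T & E
( n ) * n & F & E
( n ) * n & P & E
( n ) * n & n & E
( n ) * n & n & T
( n ) * n & n & F
( n ) * n & n & P
( n ) * n & n & n

[E [T [F [P ( [E [T [F [P n]]]] )]] * [T [F [P n]]]] & [E [T [F [P n]]] & [E [T [F [P n]]]]]]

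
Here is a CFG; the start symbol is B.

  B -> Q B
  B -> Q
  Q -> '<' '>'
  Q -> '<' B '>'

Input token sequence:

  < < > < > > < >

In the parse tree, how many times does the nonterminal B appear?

[B [Q < [B [Q < >] [B [Q < >]]] >] [B [Q < >]]]

4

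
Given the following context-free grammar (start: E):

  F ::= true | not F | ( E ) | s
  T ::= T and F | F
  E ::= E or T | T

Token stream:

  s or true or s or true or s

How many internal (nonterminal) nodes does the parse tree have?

15

[E [E [E [E [E [T [F s]]] or [T [F true]]] or [T [F s]]] or [T [F true]]] or [T [F s]]]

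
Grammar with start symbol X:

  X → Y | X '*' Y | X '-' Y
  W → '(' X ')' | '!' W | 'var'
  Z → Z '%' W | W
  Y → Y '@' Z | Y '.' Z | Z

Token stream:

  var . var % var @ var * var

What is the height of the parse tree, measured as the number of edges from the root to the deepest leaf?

7

[X [X [Y [Y [Y [Z [W var]]] . [Z [Z [W var]] % [W var]]] @ [Z [W var]]]] * [Y [Z [W var]]]]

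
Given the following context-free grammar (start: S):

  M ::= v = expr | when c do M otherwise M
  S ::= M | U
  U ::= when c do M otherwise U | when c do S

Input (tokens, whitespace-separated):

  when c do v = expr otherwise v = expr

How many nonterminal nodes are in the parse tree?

4

[S [M when c do [M v = expr] otherwise [M v = expr]]]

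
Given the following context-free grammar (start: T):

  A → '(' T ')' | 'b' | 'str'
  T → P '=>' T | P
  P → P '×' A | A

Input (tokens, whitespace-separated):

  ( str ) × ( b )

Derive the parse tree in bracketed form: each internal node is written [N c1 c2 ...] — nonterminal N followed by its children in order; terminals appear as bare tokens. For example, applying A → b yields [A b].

T
P
P × A
A × A
( T ) × A
( P ) × A
( A ) × A
( str ) × A
( str ) × ( T )
( str ) × ( P )
( str ) × ( A )
( str ) × ( b )

[T [P [P [A ( [T [P [A str]]] )]] × [A ( [T [P [A b]]] )]]]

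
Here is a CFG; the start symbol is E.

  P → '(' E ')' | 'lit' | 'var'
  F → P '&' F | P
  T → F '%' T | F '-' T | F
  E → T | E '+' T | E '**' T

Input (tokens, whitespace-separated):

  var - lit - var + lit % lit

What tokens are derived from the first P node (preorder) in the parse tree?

var

[E [E [T [F [P var]] - [T [F [P lit]] - [T [F [P var]]]]]] + [T [F [P lit]] % [T [F [P lit]]]]]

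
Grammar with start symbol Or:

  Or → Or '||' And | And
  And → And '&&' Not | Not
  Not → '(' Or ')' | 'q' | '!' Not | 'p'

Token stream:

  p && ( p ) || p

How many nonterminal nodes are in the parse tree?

11

[Or [Or [And [And [Not p]] && [Not ( [Or [And [Not p]]] )]]] || [And [Not p]]]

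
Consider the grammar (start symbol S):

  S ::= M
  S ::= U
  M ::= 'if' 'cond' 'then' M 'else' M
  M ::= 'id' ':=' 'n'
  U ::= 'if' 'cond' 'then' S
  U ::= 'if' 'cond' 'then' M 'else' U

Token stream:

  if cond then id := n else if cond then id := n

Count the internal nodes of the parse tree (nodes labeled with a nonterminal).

6

[S [U if cond then [M id := n] else [U if cond then [S [M id := n]]]]]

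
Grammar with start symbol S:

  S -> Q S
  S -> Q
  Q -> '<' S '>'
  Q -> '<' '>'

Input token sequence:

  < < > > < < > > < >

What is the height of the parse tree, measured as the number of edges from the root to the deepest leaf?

5

[S [Q < [S [Q < >]] >] [S [Q < [S [Q < >]] >] [S [Q < >]]]]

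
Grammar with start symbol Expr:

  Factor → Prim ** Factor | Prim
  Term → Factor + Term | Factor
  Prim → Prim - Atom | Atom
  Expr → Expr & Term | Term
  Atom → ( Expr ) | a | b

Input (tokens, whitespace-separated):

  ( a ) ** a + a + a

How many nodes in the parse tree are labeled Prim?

[Expr [Term [Factor [Prim [Atom ( [Expr [Term [Factor [Prim [Atom a]]]]] )]] ** [Factor [Prim [Atom a]]]] + [Term [Factor [Prim [Atom a]]] + [Term [Factor [Prim [Atom a]]]]]]]

5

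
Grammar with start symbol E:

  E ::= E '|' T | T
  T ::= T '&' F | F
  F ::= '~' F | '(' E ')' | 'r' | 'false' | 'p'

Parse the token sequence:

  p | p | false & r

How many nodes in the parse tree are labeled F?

[E [E [E [T [F p]]] | [T [F p]]] | [T [T [F false]] & [F r]]]

4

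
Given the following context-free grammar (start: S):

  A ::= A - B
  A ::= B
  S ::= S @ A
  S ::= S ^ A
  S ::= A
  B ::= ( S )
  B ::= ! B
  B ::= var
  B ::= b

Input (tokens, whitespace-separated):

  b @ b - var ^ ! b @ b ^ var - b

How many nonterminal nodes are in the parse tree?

20

[S [S [S [S [S [A [B b]]] @ [A [A [B b]] - [B var]]] ^ [A [B ! [B b]]]] @ [A [B b]]] ^ [A [A [B var]] - [B b]]]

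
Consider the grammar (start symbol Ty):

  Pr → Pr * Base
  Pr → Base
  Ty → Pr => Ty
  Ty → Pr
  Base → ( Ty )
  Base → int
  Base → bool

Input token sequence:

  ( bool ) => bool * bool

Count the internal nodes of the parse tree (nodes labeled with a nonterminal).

[Ty [Pr [Base ( [Ty [Pr [Base bool]]] )]] => [Ty [Pr [Pr [Base bool]] * [Base bool]]]]

11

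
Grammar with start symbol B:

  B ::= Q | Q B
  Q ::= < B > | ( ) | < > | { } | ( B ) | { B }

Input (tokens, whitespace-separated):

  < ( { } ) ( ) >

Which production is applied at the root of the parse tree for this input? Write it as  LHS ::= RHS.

B ::= Q

[B [Q < [B [Q ( [B [Q { }]] )] [B [Q ( )]]] >]]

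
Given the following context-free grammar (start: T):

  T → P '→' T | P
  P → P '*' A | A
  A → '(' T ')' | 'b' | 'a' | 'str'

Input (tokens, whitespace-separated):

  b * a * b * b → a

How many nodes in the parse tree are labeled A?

[T [P [P [P [P [A b]] * [A a]] * [A b]] * [A b]] → [T [P [A a]]]]

5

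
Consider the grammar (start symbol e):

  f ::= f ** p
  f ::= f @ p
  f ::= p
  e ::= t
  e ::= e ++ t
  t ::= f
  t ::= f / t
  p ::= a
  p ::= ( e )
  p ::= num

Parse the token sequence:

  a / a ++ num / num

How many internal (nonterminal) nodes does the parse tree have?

[e [e [t [f [p a]] / [t [f [p a]]]]] ++ [t [f [p num]] / [t [f [p num]]]]]

14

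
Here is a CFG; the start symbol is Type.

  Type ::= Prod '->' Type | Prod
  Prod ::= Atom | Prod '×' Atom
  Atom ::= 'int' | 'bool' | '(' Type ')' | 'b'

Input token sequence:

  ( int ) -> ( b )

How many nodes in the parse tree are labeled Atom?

4

[Type [Prod [Atom ( [Type [Prod [Atom int]]] )]] -> [Type [Prod [Atom ( [Type [Prod [Atom b]]] )]]]]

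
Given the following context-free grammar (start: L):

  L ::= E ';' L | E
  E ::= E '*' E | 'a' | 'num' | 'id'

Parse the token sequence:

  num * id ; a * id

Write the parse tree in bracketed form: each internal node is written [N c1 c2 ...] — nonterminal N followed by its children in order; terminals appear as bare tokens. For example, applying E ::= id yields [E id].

L
E ; L
E * E ; L
num * E ; L
num * id ; L
num * id ; E
num * id ; E * E
num * id ; a * E
num * id ; a * id

[L [E [E num] * [E id]] ; [L [E [E a] * [E id]]]]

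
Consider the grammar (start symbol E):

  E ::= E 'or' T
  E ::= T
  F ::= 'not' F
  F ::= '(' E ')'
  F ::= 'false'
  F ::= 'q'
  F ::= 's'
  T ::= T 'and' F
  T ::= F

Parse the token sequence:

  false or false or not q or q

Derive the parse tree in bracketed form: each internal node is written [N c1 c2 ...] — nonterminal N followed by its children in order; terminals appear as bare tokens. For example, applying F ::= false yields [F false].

[E [E [E [E [T [F false]]] or [T [F false]]] or [T [F not [F q]]]] or [T [F q]]]

E
E or T
E or T or T
E or T or T or T
T or T or T or T
F or T or T or T
false or T or T or T
false or F or T or T
false or false or T or T
false or false or F or T
false or false or not F or T
false or false or not q or T
false or false or not q or F
false or false or not q or q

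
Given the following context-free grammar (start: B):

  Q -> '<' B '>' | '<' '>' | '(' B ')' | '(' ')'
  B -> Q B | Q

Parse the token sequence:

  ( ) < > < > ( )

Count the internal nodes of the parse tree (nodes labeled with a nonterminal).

[B [Q ( )] [B [Q < >] [B [Q < >] [B [Q ( )]]]]]

8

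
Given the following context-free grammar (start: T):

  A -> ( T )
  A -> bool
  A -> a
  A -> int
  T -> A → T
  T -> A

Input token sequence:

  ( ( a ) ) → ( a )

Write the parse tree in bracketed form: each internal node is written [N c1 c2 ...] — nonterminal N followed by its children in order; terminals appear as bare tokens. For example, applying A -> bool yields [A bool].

[T [A ( [T [A ( [T [A a]] )]] )] → [T [A ( [T [A a]] )]]]

T
A → T
( T ) → T
( A ) → T
( ( T ) ) → T
( ( A ) ) → T
( ( a ) ) → T
( ( a ) ) → A
( ( a ) ) → ( T )
( ( a ) ) → ( A )
( ( a ) ) → ( a )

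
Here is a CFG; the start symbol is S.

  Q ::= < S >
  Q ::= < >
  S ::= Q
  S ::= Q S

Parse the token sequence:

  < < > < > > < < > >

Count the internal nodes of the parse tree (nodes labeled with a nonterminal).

[S [Q < [S [Q < >] [S [Q < >]]] >] [S [Q < [S [Q < >]] >]]]

10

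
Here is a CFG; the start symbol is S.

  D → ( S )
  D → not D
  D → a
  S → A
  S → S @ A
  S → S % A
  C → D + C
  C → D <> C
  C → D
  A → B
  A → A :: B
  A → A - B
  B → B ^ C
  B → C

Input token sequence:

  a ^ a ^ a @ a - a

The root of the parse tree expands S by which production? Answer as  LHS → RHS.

[S [S [A [B [B [B [C [D a]]] ^ [C [D a]]] ^ [C [D a]]]]] @ [A [A [B [C [D a]]]] - [B [C [D a]]]]]

S → S @ A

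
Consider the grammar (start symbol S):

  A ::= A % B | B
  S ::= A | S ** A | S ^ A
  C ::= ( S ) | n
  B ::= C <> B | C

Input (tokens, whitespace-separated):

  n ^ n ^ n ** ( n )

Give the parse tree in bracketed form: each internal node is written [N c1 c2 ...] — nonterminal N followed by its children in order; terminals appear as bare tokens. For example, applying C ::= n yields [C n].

[S [S [S [S [A [B [C n]]]] ^ [A [B [C n]]]] ^ [A [B [C n]]]] ** [A [B [C ( [S [A [B [C n]]]] )]]]]

S
S ** A
S ^ A ** A
S ^ A ^ A ** A
A ^ A ^ A ** A
B ^ A ^ A ** A
C ^ A ^ A ** A
n ^ A ^ A ** A
n ^ B ^ A ** A
n ^ C ^ A ** A
n ^ n ^ A ** A
n ^ n ^ B ** A
n ^ n ^ C ** A
n ^ n ^ n ** A
n ^ n ^ n ** B
n ^ n ^ n ** C
n ^ n ^ n ** ( S )
n ^ n ^ n ** ( A )
n ^ n ^ n ** ( B )
n ^ n ^ n ** ( C )
n ^ n ^ n ** ( n )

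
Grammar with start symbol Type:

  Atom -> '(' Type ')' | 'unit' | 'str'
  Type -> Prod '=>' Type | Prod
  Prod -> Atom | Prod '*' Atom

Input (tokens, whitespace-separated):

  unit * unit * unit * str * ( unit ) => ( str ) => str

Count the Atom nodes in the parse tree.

[Type [Prod [Prod [Prod [Prod [Prod [Atom unit]] * [Atom unit]] * [Atom unit]] * [Atom str]] * [Atom ( [Type [Prod [Atom unit]]] )]] => [Type [Prod [Atom ( [Type [Prod [Atom str]]] )]] => [Type [Prod [Atom str]]]]]

9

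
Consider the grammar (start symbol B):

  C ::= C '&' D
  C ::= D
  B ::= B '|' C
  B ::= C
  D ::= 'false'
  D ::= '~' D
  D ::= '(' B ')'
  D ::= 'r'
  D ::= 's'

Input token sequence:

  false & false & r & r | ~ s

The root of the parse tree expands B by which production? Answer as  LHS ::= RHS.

B ::= B '|' C

[B [B [C [C [C [C [D false]] & [D false]] & [D r]] & [D r]]] | [C [D ~ [D s]]]]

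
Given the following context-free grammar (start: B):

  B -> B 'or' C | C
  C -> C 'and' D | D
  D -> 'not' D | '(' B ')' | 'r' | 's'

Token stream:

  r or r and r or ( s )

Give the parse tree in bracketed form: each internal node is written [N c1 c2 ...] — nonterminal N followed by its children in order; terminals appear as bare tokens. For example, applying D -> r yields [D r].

[B [B [B [C [D r]]] or [C [C [D r]] and [D r]]] or [C [D ( [B [C [D s]]] )]]]

B
B or C
B or C or C
C or C or C
D or C or C
r or C or C
r or C and D or C
r or D and D or C
r or r and D or C
r or r and r or C
r or r and r or D
r or r and r or ( B )
r or r and r or ( C )
r or r and r or ( D )
r or r and r or ( s )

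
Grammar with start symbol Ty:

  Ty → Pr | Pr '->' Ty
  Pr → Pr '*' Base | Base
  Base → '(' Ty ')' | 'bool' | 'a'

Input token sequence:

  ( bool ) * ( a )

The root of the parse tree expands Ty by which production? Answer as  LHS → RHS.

[Ty [Pr [Pr [Base ( [Ty [Pr [Base bool]]] )]] * [Base ( [Ty [Pr [Base a]]] )]]]

Ty → Pr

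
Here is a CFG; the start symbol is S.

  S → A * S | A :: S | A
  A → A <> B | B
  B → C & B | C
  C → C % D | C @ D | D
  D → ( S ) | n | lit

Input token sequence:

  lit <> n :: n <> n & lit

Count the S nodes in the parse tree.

2

[S [A [A [B [C [D lit]]]] <> [B [C [D n]]]] :: [S [A [A [B [C [D n]]]] <> [B [C [D n]] & [B [C [D lit]]]]]]]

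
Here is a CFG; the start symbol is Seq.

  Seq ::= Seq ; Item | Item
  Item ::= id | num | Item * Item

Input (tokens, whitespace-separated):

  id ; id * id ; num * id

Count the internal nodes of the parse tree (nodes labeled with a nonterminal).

10

[Seq [Seq [Seq [Item id]] ; [Item [Item id] * [Item id]]] ; [Item [Item num] * [Item id]]]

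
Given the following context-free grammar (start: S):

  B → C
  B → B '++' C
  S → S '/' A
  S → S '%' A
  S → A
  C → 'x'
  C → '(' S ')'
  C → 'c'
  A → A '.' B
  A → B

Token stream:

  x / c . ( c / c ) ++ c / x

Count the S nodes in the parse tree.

[S [S [S [A [B [C x]]]] / [A [A [B [C c]]] . [B [B [C ( [S [S [A [B [C c]]]] / [A [B [C c]]]] )]] ++ [C c]]]] / [A [B [C x]]]]

5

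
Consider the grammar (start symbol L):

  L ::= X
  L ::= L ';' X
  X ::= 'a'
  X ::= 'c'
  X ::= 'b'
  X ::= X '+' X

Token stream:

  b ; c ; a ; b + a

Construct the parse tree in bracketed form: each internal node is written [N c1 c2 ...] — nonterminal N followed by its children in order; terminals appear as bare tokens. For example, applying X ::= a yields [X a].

[L [L [L [L [X b]] ; [X c]] ; [X a]] ; [X [X b] + [X a]]]

L
L ; X
L ; X ; X
L ; X ; X ; X
X ; X ; X ; X
b ; X ; X ; X
b ; c ; X ; X
b ; c ; a ; X
b ; c ; a ; X + X
b ; c ; a ; b + X
b ; c ; a ; b + a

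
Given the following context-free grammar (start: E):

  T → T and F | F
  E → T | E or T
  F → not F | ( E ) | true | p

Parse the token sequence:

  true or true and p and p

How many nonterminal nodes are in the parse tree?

[E [E [T [F true]]] or [T [T [T [F true]] and [F p]] and [F p]]]

10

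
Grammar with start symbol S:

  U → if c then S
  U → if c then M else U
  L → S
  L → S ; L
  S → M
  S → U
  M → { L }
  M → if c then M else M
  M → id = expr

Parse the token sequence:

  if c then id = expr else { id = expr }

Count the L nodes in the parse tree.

1

[S [M if c then [M id = expr] else [M { [L [S [M id = expr]]] }]]]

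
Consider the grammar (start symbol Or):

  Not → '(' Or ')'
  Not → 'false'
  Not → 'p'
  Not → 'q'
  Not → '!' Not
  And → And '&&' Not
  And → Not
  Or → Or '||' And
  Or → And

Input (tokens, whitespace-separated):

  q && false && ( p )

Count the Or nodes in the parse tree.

2

[Or [And [And [And [Not q]] && [Not false]] && [Not ( [Or [And [Not p]]] )]]]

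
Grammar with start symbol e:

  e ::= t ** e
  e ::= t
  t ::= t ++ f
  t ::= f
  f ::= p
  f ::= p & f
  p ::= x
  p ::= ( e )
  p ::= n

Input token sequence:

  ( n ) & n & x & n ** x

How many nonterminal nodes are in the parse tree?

18

[e [t [f [p ( [e [t [f [p n]]]] )] & [f [p n] & [f [p x] & [f [p n]]]]]] ** [e [t [f [p x]]]]]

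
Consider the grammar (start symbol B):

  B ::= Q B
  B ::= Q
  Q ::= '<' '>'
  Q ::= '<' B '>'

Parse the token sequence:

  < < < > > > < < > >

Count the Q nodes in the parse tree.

5

[B [Q < [B [Q < [B [Q < >]] >]] >] [B [Q < [B [Q < >]] >]]]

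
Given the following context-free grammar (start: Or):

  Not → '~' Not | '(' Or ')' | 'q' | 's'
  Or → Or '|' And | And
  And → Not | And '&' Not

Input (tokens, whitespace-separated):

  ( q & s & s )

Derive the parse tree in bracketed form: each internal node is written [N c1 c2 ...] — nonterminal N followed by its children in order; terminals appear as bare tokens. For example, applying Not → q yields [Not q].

[Or [And [Not ( [Or [And [And [And [Not q]] & [Not s]] & [Not s]]] )]]]

Or
And
Not
( Or )
( And )
( And & Not )
( And & Not & Not )
( Not & Not & Not )
( q & Not & Not )
( q & s & Not )
( q & s & s )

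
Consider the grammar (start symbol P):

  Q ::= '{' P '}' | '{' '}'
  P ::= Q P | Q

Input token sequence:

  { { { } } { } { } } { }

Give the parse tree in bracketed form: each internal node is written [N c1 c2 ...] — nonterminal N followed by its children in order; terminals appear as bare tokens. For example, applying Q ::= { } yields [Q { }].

P
Q P
{ P } P
{ Q P } P
{ { P } P } P
{ { Q } P } P
{ { { } } P } P
{ { { } } Q P } P
{ { { } } { } P } P
{ { { } } { } Q } P
{ { { } } { } { } } P
{ { { } } { } { } } Q
{ { { } } { } { } } { }

[P [Q { [P [Q { [P [Q { }]] }] [P [Q { }] [P [Q { }]]]] }] [P [Q { }]]]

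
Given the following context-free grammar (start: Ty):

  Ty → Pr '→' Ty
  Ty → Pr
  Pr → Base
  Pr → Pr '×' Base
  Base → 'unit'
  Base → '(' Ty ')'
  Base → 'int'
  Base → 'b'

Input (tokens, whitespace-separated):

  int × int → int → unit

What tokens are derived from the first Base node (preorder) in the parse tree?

int

[Ty [Pr [Pr [Base int]] × [Base int]] → [Ty [Pr [Base int]] → [Ty [Pr [Base unit]]]]]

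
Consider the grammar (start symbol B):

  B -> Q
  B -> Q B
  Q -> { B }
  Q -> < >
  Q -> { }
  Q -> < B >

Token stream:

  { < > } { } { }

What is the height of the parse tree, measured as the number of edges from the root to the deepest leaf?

[B [Q { [B [Q < >]] }] [B [Q { }] [B [Q { }]]]]

4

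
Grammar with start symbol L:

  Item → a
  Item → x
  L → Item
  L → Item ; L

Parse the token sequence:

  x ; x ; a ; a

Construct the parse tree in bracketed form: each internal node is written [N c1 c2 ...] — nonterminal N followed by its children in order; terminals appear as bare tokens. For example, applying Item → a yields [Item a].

L
Item ; L
x ; L
x ; Item ; L
x ; x ; L
x ; x ; Item ; L
x ; x ; a ; L
x ; x ; a ; Item
x ; x ; a ; a

[L [Item x] ; [L [Item x] ; [L [Item a] ; [L [Item a]]]]]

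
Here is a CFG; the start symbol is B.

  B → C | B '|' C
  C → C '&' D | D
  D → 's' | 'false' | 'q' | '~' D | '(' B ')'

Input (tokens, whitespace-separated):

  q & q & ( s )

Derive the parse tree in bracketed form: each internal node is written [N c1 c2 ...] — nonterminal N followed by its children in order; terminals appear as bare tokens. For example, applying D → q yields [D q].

[B [C [C [C [D q]] & [D q]] & [D ( [B [C [D s]]] )]]]

B
C
C & D
C & D & D
D & D & D
q & D & D
q & q & D
q & q & ( B )
q & q & ( C )
q & q & ( D )
q & q & ( s )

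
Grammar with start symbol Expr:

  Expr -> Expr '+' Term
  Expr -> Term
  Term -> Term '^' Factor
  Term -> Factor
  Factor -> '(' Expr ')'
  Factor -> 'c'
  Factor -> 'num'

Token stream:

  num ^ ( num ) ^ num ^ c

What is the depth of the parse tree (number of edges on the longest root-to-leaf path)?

[Expr [Term [Term [Term [Term [Factor num]] ^ [Factor ( [Expr [Term [Factor num]]] )]] ^ [Factor num]] ^ [Factor c]]]

8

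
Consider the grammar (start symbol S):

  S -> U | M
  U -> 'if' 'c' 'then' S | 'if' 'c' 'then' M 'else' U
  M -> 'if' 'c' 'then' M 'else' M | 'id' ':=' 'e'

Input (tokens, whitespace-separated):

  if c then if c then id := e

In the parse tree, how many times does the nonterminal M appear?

[S [U if c then [S [U if c then [S [M id := e]]]]]]

1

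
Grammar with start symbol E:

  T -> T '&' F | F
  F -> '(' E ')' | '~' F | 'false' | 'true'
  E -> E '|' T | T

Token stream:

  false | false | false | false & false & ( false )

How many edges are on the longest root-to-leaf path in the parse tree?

[E [E [E [E [T [F false]]] | [T [F false]]] | [T [F false]]] | [T [T [T [F false]] & [F false]] & [F ( [E [T [F false]]] )]]]

6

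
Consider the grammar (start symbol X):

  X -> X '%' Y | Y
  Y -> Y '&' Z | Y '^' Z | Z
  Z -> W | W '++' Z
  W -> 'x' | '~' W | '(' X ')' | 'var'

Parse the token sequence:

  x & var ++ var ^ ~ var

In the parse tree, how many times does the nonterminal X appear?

1

[X [Y [Y [Y [Z [W x]]] & [Z [W var] ++ [Z [W var]]]] ^ [Z [W ~ [W var]]]]]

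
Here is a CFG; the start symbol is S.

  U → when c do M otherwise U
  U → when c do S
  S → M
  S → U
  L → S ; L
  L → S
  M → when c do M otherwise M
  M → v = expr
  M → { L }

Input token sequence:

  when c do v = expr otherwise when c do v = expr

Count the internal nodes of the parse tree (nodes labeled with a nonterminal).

6

[S [U when c do [M v = expr] otherwise [U when c do [S [M v = expr]]]]]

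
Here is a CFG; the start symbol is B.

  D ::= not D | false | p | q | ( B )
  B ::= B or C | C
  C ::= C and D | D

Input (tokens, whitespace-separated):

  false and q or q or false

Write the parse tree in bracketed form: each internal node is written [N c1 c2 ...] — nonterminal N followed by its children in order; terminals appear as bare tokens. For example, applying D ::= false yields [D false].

B
B or C
B or C or C
C or C or C
C and D or C or C
D and D or C or C
false and D or C or C
false and q or C or C
false and q or D or C
false and q or q or C
false and q or q or D
false and q or q or false

[B [B [B [C [C [D false]] and [D q]]] or [C [D q]]] or [C [D false]]]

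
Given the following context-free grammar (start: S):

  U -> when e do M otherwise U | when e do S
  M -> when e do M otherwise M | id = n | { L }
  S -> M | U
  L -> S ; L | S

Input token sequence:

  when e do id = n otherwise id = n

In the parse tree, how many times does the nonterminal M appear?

[S [M when e do [M id = n] otherwise [M id = n]]]

3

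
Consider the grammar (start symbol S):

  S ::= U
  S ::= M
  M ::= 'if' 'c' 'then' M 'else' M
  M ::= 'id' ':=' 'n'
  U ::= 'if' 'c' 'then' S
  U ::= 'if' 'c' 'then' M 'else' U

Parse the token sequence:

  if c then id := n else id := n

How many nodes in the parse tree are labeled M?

3

[S [M if c then [M id := n] else [M id := n]]]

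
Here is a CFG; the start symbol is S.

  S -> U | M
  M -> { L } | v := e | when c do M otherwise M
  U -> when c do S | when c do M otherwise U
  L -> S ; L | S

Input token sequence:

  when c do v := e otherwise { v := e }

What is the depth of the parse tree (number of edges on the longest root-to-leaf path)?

6

[S [M when c do [M v := e] otherwise [M { [L [S [M v := e]]] }]]]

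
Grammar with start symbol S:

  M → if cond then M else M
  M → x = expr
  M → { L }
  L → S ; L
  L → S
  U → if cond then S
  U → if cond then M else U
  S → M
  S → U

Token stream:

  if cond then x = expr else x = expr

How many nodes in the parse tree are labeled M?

3

[S [M if cond then [M x = expr] else [M x = expr]]]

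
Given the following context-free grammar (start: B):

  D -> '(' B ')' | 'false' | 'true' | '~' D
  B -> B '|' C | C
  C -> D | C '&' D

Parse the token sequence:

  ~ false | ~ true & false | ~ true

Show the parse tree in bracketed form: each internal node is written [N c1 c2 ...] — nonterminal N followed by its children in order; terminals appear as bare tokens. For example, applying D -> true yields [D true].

[B [B [B [C [D ~ [D false]]]] | [C [C [D ~ [D true]]] & [D false]]] | [C [D ~ [D true]]]]

B
B | C
B | C | C
C | C | C
D | C | C
~ D | C | C
~ false | C | C
~ false | C & D | C
~ false | D & D | C
~ false | ~ D & D | C
~ false | ~ true & D | C
~ false | ~ true & false | C
~ false | ~ true & false | D
~ false | ~ true & false | ~ D
~ false | ~ true & false | ~ true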